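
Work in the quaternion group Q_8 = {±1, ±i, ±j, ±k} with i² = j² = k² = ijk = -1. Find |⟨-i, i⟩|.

4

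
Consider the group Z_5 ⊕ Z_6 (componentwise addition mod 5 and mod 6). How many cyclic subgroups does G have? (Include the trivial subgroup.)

A cyclic subgroup of order d is generated by each of its φ(d) elements of order d, so the cyclic subgroups of order d number (#elements of order d)/φ(d).
Cyclic subgroups by order — order 1: 1; order 2: 1; order 3: 1; order 5: 1; order 6: 1; order 10: 1; order 15: 1; order 30: 1.
Total: 8.

8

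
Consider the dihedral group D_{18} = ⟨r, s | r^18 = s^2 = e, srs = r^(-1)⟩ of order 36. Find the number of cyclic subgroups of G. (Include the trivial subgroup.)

24

Each element a generates a cyclic subgroup ⟨a⟩; distinct elements may generate the same one (a cyclic group of order d has φ(d) generators).
Cyclic subgroups by order — order 1: 1; order 2: 19; order 3: 1; order 6: 1; order 9: 1; order 18: 1.
Total: 24.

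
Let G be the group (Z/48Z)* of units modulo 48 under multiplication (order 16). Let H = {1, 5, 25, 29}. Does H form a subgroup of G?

Yes

|H| = 4 divides |G| = 16, consistent with Lagrange.
H contains the identity, every element's inverse is in H, and H is closed under ·: it is a subgroup.
In fact H = ⟨29⟩.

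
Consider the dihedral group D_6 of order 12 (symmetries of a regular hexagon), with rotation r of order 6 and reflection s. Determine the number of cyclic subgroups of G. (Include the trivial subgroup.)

10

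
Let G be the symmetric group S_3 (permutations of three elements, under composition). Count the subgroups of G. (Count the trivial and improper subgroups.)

|G| = 6, so by Lagrange every subgroup order divides 6. Divisors: 1, 2, 3, 6.
Subgroups by order — order 1: 1; order 2: 3; order 3: 1; order 6: 1.
Total: 1 + 3 + 1 + 1 = 6.

6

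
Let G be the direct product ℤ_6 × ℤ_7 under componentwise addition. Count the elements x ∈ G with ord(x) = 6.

2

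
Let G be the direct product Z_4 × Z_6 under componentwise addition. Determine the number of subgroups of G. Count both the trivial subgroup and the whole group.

16

|G| = 24, so by Lagrange every subgroup order divides 24. Divisors: 1, 2, 3, 4, 6, 8, 12, 24.
Subgroups by order — order 1: 1; order 2: 3; order 3: 1; order 4: 3; order 6: 3; order 8: 1; order 12: 3; order 24: 1.
Total: 1 + 3 + 1 + 3 + 3 + 1 + 3 + 1 = 16.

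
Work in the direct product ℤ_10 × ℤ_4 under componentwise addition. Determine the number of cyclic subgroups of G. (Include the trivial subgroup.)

Each element a generates a cyclic subgroup ⟨a⟩; distinct elements may generate the same one (a cyclic group of order d has φ(d) generators).
Cyclic subgroups by order — order 1: 1; order 2: 3; order 4: 2; order 5: 1; order 10: 3; order 20: 2.
Total: 12.

12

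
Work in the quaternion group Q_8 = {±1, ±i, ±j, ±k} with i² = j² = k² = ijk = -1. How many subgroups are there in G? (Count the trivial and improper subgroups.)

|G| = 8, so by Lagrange every subgroup order divides 8. Divisors: 1, 2, 4, 8.
Subgroups by order — order 1: 1; order 2: 1; order 4: 3; order 8: 1.
Total: 1 + 1 + 3 + 1 = 6.

6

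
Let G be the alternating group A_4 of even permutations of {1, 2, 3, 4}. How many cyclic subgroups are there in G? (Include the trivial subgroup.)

8

Group the elements of G by the cyclic subgroup they generate; each cyclic subgroup of order d accounts for φ(d) elements.
Cyclic subgroups by order — order 1: 1; order 2: 3; order 3: 4.
Total: 8.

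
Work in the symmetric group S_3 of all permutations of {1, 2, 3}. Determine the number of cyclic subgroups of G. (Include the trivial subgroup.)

5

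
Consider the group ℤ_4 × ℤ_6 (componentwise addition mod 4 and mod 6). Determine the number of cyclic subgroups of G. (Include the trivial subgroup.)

12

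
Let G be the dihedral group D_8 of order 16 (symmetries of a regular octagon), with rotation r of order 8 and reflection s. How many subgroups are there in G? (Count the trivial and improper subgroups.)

19

|G| = 16, so by Lagrange every subgroup order divides 16. Divisors: 1, 2, 4, 8, 16.
Subgroups by order — order 1: 1; order 2: 9; order 4: 5; order 8: 3; order 16: 1.
Total: 1 + 9 + 5 + 3 + 1 = 19.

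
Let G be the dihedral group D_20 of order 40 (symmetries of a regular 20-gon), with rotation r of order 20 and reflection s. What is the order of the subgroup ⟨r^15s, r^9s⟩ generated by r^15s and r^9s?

|⟨r^15s⟩| = 2 and |⟨r^9s⟩| = 2, so |H| is a multiple of lcm(2, 2) = 2 and divides |G| = 40.
Closing under the operation: H = {e, r^2, r^4, r^6, r^8, r^10, r^12, r^14, r^16, r^18, rs, r^3s, r^5s, r^7s, r^9s, r^11s, r^13s, r^15s, r^17s, r^19s}, so |H| = 20.

20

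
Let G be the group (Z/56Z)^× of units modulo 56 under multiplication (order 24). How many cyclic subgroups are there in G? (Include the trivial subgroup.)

Group the elements of G by the cyclic subgroup they generate; each cyclic subgroup of order d accounts for φ(d) elements.
Cyclic subgroups by order — order 1: 1; order 2: 7; order 3: 1; order 6: 7.
Total: 16.

16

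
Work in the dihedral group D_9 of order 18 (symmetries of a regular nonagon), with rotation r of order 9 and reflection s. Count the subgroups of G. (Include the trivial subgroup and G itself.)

16

|G| = 18, so by Lagrange every subgroup order divides 18. Divisors: 1, 2, 3, 6, 9, 18.
Subgroups by order — order 1: 1; order 2: 9; order 3: 1; order 6: 3; order 9: 1; order 18: 1.
Total: 1 + 9 + 1 + 3 + 1 + 1 = 16.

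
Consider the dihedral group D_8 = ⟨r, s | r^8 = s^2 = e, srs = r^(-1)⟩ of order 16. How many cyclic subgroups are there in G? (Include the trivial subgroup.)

A cyclic subgroup of order d is generated by each of its φ(d) elements of order d, so the cyclic subgroups of order d number (#elements of order d)/φ(d).
Cyclic subgroups by order — order 1: 1; order 2: 9; order 4: 1; order 8: 1.
Total: 12.

12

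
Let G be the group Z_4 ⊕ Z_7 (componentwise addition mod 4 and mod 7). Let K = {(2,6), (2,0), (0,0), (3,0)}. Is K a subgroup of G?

No

(3,0) ∈ K but its inverse (1,0) ∉ K, so K is not a subgroup.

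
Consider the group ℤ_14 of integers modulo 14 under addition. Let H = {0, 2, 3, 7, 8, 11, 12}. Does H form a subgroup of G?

No

8 ∈ H but its inverse 6 ∉ H, so H is not a subgroup.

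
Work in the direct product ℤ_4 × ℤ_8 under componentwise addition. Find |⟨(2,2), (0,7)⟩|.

16

|⟨(2,2)⟩| = 4 and |⟨(0,7)⟩| = 8, so |H| is a multiple of lcm(4, 8) = 8 and divides |G| = 32.
Closing under the operation: H = {(0,0), (0,1), (0,2), (0,3), (0,4), (0,5), (0,6), (0,7), (2,0), (2,1), (2,2), (2,3), (2,4), (2,5), (2,6), (2,7)}, so |H| = 16.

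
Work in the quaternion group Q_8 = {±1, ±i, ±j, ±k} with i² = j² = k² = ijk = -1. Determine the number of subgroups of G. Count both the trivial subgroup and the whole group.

6

|G| = 8, so by Lagrange every subgroup order divides 8. Divisors: 1, 2, 4, 8.
Subgroups by order — order 1: 1; order 2: 1; order 4: 3; order 8: 1.
Total: 1 + 1 + 3 + 1 = 6.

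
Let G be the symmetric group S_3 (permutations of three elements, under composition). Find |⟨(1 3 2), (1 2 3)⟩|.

3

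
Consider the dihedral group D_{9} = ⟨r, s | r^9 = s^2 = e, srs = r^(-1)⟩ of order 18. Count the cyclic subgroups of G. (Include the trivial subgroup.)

A cyclic subgroup of order d is generated by each of its φ(d) elements of order d, so the cyclic subgroups of order d number (#elements of order d)/φ(d).
Cyclic subgroups by order — order 1: 1; order 2: 9; order 3: 1; order 9: 1.
Total: 12.

12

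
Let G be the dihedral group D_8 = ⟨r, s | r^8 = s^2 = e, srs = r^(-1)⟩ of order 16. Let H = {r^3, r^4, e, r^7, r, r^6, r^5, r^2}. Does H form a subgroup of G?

Yes

|H| = 8 divides |G| = 16, consistent with Lagrange.
H contains the identity, every element's inverse is in H, and H is closed under ·: it is a subgroup.
In fact H = ⟨r^7⟩.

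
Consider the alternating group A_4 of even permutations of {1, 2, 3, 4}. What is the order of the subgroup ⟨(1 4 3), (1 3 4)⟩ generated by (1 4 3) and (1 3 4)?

|⟨(1 4 3)⟩| = 3 and |⟨(1 3 4)⟩| = 3, so |H| is a multiple of lcm(3, 3) = 3 and divides |G| = 12.
Closing under the operation: H = {e, (1 3 4), (1 4 3)}, so |H| = 3.

3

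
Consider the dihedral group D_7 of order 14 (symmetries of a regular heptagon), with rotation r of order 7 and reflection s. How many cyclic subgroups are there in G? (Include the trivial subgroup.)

9

Group the elements of G by the cyclic subgroup they generate; each cyclic subgroup of order d accounts for φ(d) elements.
Cyclic subgroups by order — order 1: 1; order 2: 7; order 7: 1.
Total: 9.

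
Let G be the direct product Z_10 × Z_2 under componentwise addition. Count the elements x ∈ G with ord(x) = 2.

An element (a,b) has order lcm(ord(a), ord(b)); count pairs with lcm equal to 2.
Enumerating gives 3 such elements.

3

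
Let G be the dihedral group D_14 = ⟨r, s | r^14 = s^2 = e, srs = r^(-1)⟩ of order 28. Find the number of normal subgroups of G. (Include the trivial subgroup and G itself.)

7

G has 28 subgroups. Checking conjugation-invariance by order — order 1: 1/1 normal; order 2: 1/15 normal; order 4: 0/7 normal; order 7: 1/1 normal; order 14: 3/3 normal; order 28: 1/1 normal.
Total normal subgroups: 7.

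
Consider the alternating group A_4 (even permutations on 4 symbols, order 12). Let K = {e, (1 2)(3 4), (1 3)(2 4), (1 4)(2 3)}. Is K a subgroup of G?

|K| = 4 divides |G| = 12, consistent with Lagrange.
K contains the identity, every element's inverse is in K, and K is closed under ∘: it is a subgroup.

Yes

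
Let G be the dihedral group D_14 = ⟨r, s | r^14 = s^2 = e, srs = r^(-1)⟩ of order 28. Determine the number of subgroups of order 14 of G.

|G| = 28 and 14 | 28, so subgroups of order 14 are possible by Lagrange.
The subgroups of order 14 are: {e, r, r^2, r^3, r^4, r^5, r^6, r^7, r^8, r^9, r^10, r^11, r^12, r^13}; {e, r^2, r^4, r^6, r^8, r^10, r^12, s, r^2s, r^4s, r^6s, r^8s, r^10s, r^12s}; {e, r^2, r^4, r^6, r^8, r^10, r^12, rs, r^3s, r^5s, r^7s, r^9s, r^11s, r^13s}.
So G has 3 subgroups of order 14.

3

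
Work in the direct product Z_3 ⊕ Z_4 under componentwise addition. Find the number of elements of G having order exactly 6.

2

An element (a,b) has order lcm(ord(a), ord(b)); count pairs with lcm equal to 6.
Enumerating gives 2 such elements.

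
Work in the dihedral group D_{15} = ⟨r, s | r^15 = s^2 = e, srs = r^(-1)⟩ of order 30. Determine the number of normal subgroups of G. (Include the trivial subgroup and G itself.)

5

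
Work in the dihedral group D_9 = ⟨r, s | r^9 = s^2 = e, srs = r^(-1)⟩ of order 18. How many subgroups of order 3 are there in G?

1

|G| = 18 and 3 | 18, so subgroups of order 3 are possible by Lagrange.
The subgroups of order 3 are: {e, r^3, r^6}.
So G has 1 subgroup of order 3.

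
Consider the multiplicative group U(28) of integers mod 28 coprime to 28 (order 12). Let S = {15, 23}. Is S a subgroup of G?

The identity 1 ∉ S, so S is not a subgroup.

No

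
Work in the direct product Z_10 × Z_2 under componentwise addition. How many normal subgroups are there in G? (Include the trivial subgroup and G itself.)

10

G is abelian, so every subgroup is normal.
G has 10 subgroups in total, hence 10 normal subgroups.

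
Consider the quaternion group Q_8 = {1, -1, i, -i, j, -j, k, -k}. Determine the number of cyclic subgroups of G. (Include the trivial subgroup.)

5

A cyclic subgroup of order d is generated by each of its φ(d) elements of order d, so the cyclic subgroups of order d number (#elements of order d)/φ(d).
Cyclic subgroups by order — order 1: 1; order 2: 1; order 4: 3.
Total: 5.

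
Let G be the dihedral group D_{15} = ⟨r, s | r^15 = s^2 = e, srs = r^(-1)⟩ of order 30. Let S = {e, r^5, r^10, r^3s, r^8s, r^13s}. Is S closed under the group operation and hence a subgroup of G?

|S| = 6 divides |G| = 30, consistent with Lagrange.
S contains the identity, every element's inverse is in S, and S is closed under ·: it is a subgroup.

Yes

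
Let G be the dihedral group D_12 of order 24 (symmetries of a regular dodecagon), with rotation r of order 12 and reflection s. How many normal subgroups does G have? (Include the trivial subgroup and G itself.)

9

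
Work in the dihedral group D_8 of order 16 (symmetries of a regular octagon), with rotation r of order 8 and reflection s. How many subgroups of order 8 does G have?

3

|G| = 16 and 8 | 16, so subgroups of order 8 are possible by Lagrange.
The subgroups of order 8 are: {e, r, r^2, r^3, r^4, r^5, r^6, r^7}; {e, r^2, r^4, r^6, s, r^2s, r^4s, r^6s}; {e, r^2, r^4, r^6, rs, r^3s, r^5s, r^7s}.
So G has 3 subgroups of order 8.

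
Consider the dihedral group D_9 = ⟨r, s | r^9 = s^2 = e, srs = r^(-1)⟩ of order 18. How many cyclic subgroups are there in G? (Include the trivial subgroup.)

12

Each element a generates a cyclic subgroup ⟨a⟩; distinct elements may generate the same one (a cyclic group of order d has φ(d) generators).
Cyclic subgroups by order — order 1: 1; order 2: 9; order 3: 1; order 9: 1.
Total: 12.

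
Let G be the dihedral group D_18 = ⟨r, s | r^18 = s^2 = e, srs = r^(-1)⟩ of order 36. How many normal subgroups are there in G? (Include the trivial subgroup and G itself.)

9

G has 45 subgroups. Checking conjugation-invariance by order — order 1: 1/1 normal; order 2: 1/19 normal; order 3: 1/1 normal; order 4: 0/9 normal; order 6: 1/7 normal; order 9: 1/1 normal; order 12: 0/3 normal; order 18: 3/3 normal; order 36: 1/1 normal.
Total normal subgroups: 9.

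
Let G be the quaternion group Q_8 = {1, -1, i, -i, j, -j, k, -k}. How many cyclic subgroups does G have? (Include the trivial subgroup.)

A cyclic subgroup of order d is generated by each of its φ(d) elements of order d, so the cyclic subgroups of order d number (#elements of order d)/φ(d).
Cyclic subgroups by order — order 1: 1; order 2: 1; order 4: 3.
Total: 5.

5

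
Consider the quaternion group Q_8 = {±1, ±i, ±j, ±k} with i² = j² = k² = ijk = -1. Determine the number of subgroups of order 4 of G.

3

|G| = 8 and 4 | 8, so subgroups of order 4 are possible by Lagrange.
The subgroups of order 4 are: {1, -1, i, -i}; {1, -1, j, -j}; {1, -1, k, -k}.
So G has 3 subgroups of order 4.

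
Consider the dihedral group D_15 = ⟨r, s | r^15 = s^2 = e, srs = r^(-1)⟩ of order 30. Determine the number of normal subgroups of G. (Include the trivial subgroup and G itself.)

G has 28 subgroups. Checking conjugation-invariance by order — order 1: 1/1 normal; order 2: 0/15 normal; order 3: 1/1 normal; order 5: 1/1 normal; order 6: 0/5 normal; order 10: 0/3 normal; order 15: 1/1 normal; order 30: 1/1 normal.
Total normal subgroups: 5.

5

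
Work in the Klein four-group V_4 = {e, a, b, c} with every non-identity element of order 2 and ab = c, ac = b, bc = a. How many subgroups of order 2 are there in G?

|G| = 4 and 2 | 4, so subgroups of order 2 are possible by Lagrange.
The subgroups of order 2 are: {e, a}; {e, b}; {e, c}.
So G has 3 subgroups of order 2.

3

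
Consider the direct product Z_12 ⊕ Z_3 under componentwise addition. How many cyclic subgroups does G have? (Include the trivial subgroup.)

15

Each element a generates a cyclic subgroup ⟨a⟩; distinct elements may generate the same one (a cyclic group of order d has φ(d) generators).
Cyclic subgroups by order — order 1: 1; order 2: 1; order 3: 4; order 4: 1; order 6: 4; order 12: 4.
Total: 15.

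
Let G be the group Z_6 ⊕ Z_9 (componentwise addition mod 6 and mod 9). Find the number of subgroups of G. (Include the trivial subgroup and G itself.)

|G| = 54, so by Lagrange every subgroup order divides 54. Divisors: 1, 2, 3, 6, 9, 18, 27, 54.
Subgroups by order — order 1: 1; order 2: 1; order 3: 4; order 6: 4; order 9: 4; order 18: 4; order 27: 1; order 54: 1.
Total: 1 + 1 + 4 + 4 + 4 + 4 + 1 + 1 = 20.

20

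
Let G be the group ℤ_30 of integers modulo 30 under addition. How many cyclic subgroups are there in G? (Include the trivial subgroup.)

Group the elements of G by the cyclic subgroup they generate; each cyclic subgroup of order d accounts for φ(d) elements.
Cyclic subgroups by order — order 1: 1; order 2: 1; order 3: 1; order 5: 1; order 6: 1; order 10: 1; order 15: 1; order 30: 1.
Total: 8.

8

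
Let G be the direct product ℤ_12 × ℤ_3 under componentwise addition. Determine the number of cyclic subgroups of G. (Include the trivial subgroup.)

15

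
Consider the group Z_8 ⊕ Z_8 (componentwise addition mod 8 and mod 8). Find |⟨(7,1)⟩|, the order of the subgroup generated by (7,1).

The order of (7,1) in Z_8 × Z_8 is lcm(ord(7) in Z_8, ord(1) in Z_8).
ord(7) = 8 and ord(1) = 8, so |⟨(7,1)⟩| = lcm(8, 8) = 8.

8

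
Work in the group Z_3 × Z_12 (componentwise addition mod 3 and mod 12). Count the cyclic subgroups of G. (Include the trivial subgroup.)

Each element a generates a cyclic subgroup ⟨a⟩; distinct elements may generate the same one (a cyclic group of order d has φ(d) generators).
Cyclic subgroups by order — order 1: 1; order 2: 1; order 3: 4; order 4: 1; order 6: 4; order 12: 4.
Total: 15.

15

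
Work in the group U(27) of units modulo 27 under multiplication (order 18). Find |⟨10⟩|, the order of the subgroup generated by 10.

Compute successive powers of 10 mod 27: 10, 19, 1; 10^3 ≡ 1 (mod 27).
So |⟨10⟩| = 3.

3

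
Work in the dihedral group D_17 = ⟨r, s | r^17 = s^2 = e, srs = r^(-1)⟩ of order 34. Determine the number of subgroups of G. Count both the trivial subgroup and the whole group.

20

|G| = 34, so by Lagrange every subgroup order divides 34. Divisors: 1, 2, 17, 34.
Subgroups by order — order 1: 1; order 2: 17; order 17: 1; order 34: 1.
Total: 1 + 17 + 1 + 1 = 20.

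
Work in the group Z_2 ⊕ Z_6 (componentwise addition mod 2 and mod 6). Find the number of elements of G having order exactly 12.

0

An element (a,b) has order lcm(ord(a), ord(b)); count pairs with lcm equal to 12.
Enumerating gives 0 such elements.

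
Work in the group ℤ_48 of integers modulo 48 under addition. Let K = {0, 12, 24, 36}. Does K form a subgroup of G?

|K| = 4 divides |G| = 48, consistent with Lagrange.
K contains the identity, every element's inverse is in K, and K is closed under +: it is a subgroup.
In fact K = ⟨12⟩.

Yes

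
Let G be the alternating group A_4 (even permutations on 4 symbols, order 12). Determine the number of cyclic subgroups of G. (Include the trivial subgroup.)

8

A cyclic subgroup of order d is generated by each of its φ(d) elements of order d, so the cyclic subgroups of order d number (#elements of order d)/φ(d).
Cyclic subgroups by order — order 1: 1; order 2: 3; order 3: 4.
Total: 8.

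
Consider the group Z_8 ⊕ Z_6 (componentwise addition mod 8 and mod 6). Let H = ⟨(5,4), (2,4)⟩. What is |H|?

24

|⟨(5,4)⟩| = 24 and |⟨(2,4)⟩| = 12, so |H| is a multiple of lcm(24, 12) = 24 and divides |G| = 48.
Closing under the operation: H = {(0,0), (0,2), (0,4), (1,0), (1,2), (1,4), (2,0), (2,2), (2,4), (3,0), (3,2), (3,4), (4,0), (4,2), (4,4), (5,0), (5,2), (5,4), (6,0), (6,2), (6,4), (7,0), (7,2), (7,4)}, so |H| = 24.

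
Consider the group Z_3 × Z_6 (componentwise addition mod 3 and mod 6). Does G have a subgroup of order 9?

Yes

9 | 18. A subgroup of order 9 is {(0,0), (0,2), (0,4), (1,0), (1,2), (1,4), (2,0), (2,2), (2,4)}.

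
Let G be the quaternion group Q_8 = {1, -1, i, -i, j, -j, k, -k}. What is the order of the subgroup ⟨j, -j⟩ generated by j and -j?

4

|⟨j⟩| = 4 and |⟨-j⟩| = 4, so |H| is a multiple of lcm(4, 4) = 4 and divides |G| = 8.
Closing under the operation: H = {1, -1, j, -j}, so |H| = 4.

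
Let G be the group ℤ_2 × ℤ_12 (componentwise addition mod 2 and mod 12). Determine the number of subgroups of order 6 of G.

|G| = 24 and 6 | 24, so subgroups of order 6 are possible by Lagrange.
The subgroups of order 6 are: {(0,0), (0,2), (0,4), (0,6), (0,8), (0,10)}; {(0,0), (0,4), (0,8), (1,0), (1,4), (1,8)}; {(0,0), (0,4), (0,8), (1,2), (1,6), (1,10)}.
So G has 3 subgroups of order 6.

3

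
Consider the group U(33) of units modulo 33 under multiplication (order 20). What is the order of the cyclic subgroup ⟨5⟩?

Compute successive powers of 5 mod 33: 5, 25, 26, 31, 23, 16, 14, 4, …; 5^10 ≡ 1 (mod 33).
So |⟨5⟩| = 10.

10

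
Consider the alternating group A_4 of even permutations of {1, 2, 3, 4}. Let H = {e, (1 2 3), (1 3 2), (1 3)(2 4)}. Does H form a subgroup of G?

Closure fails: (1 3 2) ∘ (1 3)(2 4) = (1 2 4) ∉ H. So H is not a subgroup.

No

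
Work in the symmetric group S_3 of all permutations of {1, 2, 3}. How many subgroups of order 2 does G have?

|G| = 6 and 2 | 6, so subgroups of order 2 are possible by Lagrange.
The subgroups of order 2 are: {e, (1 2)}; {e, (1 3)}; {e, (2 3)}.
So G has 3 subgroups of order 2.

3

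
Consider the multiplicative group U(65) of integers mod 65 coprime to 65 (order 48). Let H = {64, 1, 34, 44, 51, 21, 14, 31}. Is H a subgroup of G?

Yes

|H| = 8 divides |G| = 48, consistent with Lagrange.
H contains the identity, every element's inverse is in H, and H is closed under ·: it is a subgroup.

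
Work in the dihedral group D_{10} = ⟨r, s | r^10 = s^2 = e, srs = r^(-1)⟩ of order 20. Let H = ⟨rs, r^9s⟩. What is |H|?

10

|⟨rs⟩| = 2 and |⟨r^9s⟩| = 2, so |H| is a multiple of lcm(2, 2) = 2 and divides |G| = 20.
Closing under the operation: H = {e, r^2, r^4, r^6, r^8, rs, r^3s, r^5s, r^7s, r^9s}, so |H| = 10.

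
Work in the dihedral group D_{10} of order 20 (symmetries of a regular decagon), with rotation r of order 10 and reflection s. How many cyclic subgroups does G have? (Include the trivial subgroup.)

Each element a generates a cyclic subgroup ⟨a⟩; distinct elements may generate the same one (a cyclic group of order d has φ(d) generators).
Cyclic subgroups by order — order 1: 1; order 2: 11; order 5: 1; order 10: 1.
Total: 14.

14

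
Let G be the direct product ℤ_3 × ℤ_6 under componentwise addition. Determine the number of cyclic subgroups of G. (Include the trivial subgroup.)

Each element a generates a cyclic subgroup ⟨a⟩; distinct elements may generate the same one (a cyclic group of order d has φ(d) generators).
Cyclic subgroups by order — order 1: 1; order 2: 1; order 3: 4; order 6: 4.
Total: 10.

10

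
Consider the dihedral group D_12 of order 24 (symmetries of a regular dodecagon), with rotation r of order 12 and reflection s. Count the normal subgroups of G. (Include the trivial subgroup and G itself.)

9

G has 34 subgroups. Checking conjugation-invariance by order — order 1: 1/1 normal; order 2: 1/13 normal; order 3: 1/1 normal; order 4: 1/7 normal; order 6: 1/5 normal; order 8: 0/3 normal; order 12: 3/3 normal; order 24: 1/1 normal.
Total normal subgroups: 9.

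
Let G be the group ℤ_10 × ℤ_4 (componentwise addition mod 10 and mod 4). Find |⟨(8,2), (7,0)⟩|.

20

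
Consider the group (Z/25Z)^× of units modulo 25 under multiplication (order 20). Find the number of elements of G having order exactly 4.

2

The elements of order 4 are: 7, 18.
That's 2.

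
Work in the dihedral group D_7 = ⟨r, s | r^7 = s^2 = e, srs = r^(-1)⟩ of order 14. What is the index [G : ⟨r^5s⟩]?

|⟨r^5s⟩| = 2 and |G| = 14.
By Lagrange, [G : H] = |G|/|H| = 14/2 = 7.

7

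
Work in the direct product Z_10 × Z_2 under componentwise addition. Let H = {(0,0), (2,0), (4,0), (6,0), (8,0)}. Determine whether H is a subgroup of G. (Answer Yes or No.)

Yes

|H| = 5 divides |G| = 20, consistent with Lagrange.
H contains the identity, every element's inverse is in H, and H is closed under +: it is a subgroup.
In fact H = ⟨(4,0)⟩.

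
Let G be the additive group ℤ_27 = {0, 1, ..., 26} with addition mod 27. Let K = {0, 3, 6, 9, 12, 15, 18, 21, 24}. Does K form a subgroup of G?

|K| = 9 divides |G| = 27, consistent with Lagrange.
K contains the identity, every element's inverse is in K, and K is closed under +: it is a subgroup.
In fact K = ⟨3⟩.

Yes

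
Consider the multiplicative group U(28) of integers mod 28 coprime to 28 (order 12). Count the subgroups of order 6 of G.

|G| = 12 and 6 | 12, so subgroups of order 6 are possible by Lagrange.
The subgroups of order 6 are: {1, 9, 11, 15, 23, 25}; {1, 5, 9, 13, 17, 25}; {1, 3, 9, 19, 25, 27}.
So G has 3 subgroups of order 6.

3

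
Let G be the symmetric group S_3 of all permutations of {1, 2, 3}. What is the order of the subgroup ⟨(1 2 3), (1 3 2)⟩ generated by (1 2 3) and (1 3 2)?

3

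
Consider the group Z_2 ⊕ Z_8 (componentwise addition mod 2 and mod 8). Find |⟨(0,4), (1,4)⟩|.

4

|⟨(0,4)⟩| = 2 and |⟨(1,4)⟩| = 2, so |H| is a multiple of lcm(2, 2) = 2 and divides |G| = 16.
Closing under the operation: H = {(0,0), (0,4), (1,0), (1,4)}, so |H| = 4.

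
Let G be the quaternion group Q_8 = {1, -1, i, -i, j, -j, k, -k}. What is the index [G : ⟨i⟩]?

|⟨i⟩| = 4 and |G| = 8.
By Lagrange, [G : H] = |G|/|H| = 8/4 = 2.

2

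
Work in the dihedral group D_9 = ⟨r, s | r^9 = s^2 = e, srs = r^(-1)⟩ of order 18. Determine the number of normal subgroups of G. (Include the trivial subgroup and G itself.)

4

G has 16 subgroups. Checking conjugation-invariance by order — order 1: 1/1 normal; order 2: 0/9 normal; order 3: 1/1 normal; order 6: 0/3 normal; order 9: 1/1 normal; order 18: 1/1 normal.
Total normal subgroups: 4.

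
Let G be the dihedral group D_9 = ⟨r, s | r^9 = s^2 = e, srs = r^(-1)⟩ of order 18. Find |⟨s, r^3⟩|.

|⟨s⟩| = 2 and |⟨r^3⟩| = 3, so |H| is a multiple of lcm(2, 3) = 6 and divides |G| = 18.
Closing under the operation: H = {e, r^3, r^6, s, r^3s, r^6s}, so |H| = 6.

6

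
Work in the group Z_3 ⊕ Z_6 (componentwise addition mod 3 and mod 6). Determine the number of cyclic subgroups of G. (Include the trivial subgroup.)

10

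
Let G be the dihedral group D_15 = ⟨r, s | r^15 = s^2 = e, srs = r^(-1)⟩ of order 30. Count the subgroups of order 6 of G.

|G| = 30 and 6 | 30, so subgroups of order 6 are possible by Lagrange.
The subgroups of order 6 are: {e, r^5, r^10, s, r^5s, r^10s}; {e, r^5, r^10, rs, r^6s, r^11s}; {e, r^5, r^10, r^2s, r^7s, r^12s}; {e, r^5, r^10, r^3s, r^8s, r^13s}; … (5 in all).
So G has 5 subgroups of order 6.

5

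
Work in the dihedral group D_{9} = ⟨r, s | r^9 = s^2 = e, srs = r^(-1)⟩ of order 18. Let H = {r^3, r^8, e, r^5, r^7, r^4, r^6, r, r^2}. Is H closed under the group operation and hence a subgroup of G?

|H| = 9 divides |G| = 18, consistent with Lagrange.
H contains the identity, every element's inverse is in H, and H is closed under ·: it is a subgroup.
In fact H = ⟨r^4⟩.

Yes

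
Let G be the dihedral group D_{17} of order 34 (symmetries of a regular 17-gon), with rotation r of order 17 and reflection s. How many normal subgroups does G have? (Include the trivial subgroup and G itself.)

G has 20 subgroups. Checking conjugation-invariance by order — order 1: 1/1 normal; order 2: 0/17 normal; order 17: 1/1 normal; order 34: 1/1 normal.
Total normal subgroups: 3.

3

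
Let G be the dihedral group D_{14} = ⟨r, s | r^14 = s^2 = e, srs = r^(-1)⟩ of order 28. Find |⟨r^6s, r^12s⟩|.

14

|⟨r^6s⟩| = 2 and |⟨r^12s⟩| = 2, so |H| is a multiple of lcm(2, 2) = 2 and divides |G| = 28.
Closing under the operation: H = {e, r^2, r^4, r^6, r^8, r^10, r^12, s, r^2s, r^4s, r^6s, r^8s, r^10s, r^12s}, so |H| = 14.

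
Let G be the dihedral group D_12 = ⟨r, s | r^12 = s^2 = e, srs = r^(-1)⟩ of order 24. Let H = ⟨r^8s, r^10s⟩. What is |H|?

12

|⟨r^8s⟩| = 2 and |⟨r^10s⟩| = 2, so |H| is a multiple of lcm(2, 2) = 2 and divides |G| = 24.
Closing under the operation: H = {e, r^2, r^4, r^6, r^8, r^10, s, r^2s, r^4s, r^6s, r^8s, r^10s}, so |H| = 12.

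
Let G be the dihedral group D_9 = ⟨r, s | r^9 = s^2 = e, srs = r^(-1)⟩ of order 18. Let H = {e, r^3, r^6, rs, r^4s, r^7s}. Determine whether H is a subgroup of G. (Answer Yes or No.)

|H| = 6 divides |G| = 18, consistent with Lagrange.
H contains the identity, every element's inverse is in H, and H is closed under ·: it is a subgroup.

Yes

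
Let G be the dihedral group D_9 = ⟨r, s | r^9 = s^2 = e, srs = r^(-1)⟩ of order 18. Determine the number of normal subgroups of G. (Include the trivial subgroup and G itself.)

4

G has 16 subgroups. Checking conjugation-invariance by order — order 1: 1/1 normal; order 2: 0/9 normal; order 3: 1/1 normal; order 6: 0/3 normal; order 9: 1/1 normal; order 18: 1/1 normal.
Total normal subgroups: 4.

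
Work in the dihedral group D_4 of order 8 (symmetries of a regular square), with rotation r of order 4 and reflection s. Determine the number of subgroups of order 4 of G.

3

|G| = 8 and 4 | 8, so subgroups of order 4 are possible by Lagrange.
The subgroups of order 4 are: {e, r, r^2, r^3}; {e, r^2, s, r^2s}; {e, r^2, rs, r^3s}.
So G has 3 subgroups of order 4.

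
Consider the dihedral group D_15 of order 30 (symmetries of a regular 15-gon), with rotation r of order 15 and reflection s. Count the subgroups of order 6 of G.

|G| = 30 and 6 | 30, so subgroups of order 6 are possible by Lagrange.
The subgroups of order 6 are: {e, r^5, r^10, s, r^5s, r^10s}; {e, r^5, r^10, rs, r^6s, r^11s}; {e, r^5, r^10, r^2s, r^7s, r^12s}; {e, r^5, r^10, r^3s, r^8s, r^13s}; … (5 in all).
So G has 5 subgroups of order 6.

5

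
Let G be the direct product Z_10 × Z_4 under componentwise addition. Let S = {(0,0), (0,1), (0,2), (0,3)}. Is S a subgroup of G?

Yes

|S| = 4 divides |G| = 40, consistent with Lagrange.
S contains the identity, every element's inverse is in S, and S is closed under +: it is a subgroup.
In fact S = ⟨(0,1)⟩.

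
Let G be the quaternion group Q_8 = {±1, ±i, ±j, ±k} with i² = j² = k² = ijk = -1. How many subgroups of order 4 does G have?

|G| = 8 and 4 | 8, so subgroups of order 4 are possible by Lagrange.
The subgroups of order 4 are: {1, -1, i, -i}; {1, -1, j, -j}; {1, -1, k, -k}.
So G has 3 subgroups of order 4.

3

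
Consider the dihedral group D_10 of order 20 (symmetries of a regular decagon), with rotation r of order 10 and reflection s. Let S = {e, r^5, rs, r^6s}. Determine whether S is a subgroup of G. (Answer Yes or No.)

Yes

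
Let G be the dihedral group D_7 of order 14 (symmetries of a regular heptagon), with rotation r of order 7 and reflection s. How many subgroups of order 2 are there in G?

7

|G| = 14 and 2 | 14, so subgroups of order 2 are possible by Lagrange.
The subgroups of order 2 are: {e, r^2s}; {e, r^3s}; {e, r^4s}; {e, r^5s}; … (7 in all).
So G has 7 subgroups of order 2.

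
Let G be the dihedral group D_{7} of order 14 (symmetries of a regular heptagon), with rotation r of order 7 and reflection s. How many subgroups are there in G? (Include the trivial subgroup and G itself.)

10

|G| = 14, so by Lagrange every subgroup order divides 14. Divisors: 1, 2, 7, 14.
Subgroups by order — order 1: 1; order 2: 7; order 7: 1; order 14: 1.
Total: 1 + 7 + 1 + 1 = 10.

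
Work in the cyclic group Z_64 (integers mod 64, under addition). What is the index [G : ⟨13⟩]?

1

|⟨13⟩| = 64 and |G| = 64.
By Lagrange, [G : H] = |G|/|H| = 64/64 = 1.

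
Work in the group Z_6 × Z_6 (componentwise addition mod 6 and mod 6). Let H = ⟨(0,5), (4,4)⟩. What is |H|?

|⟨(0,5)⟩| = 6 and |⟨(4,4)⟩| = 3, so |H| is a multiple of lcm(6, 3) = 6 and divides |G| = 36.
Closing under the operation: H = {(0,0), (0,1), (0,2), (0,3), (0,4), (0,5), (2,0), (2,1), (2,2), (2,3), (2,4), (2,5), (4,0), (4,1), (4,2), (4,3), (4,4), (4,5)}, so |H| = 18.

18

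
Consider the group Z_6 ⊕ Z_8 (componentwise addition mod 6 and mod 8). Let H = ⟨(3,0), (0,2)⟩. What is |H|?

|⟨(3,0)⟩| = 2 and |⟨(0,2)⟩| = 4, so |H| is a multiple of lcm(2, 4) = 4 and divides |G| = 48.
Closing under the operation: H = {(0,0), (0,2), (0,4), (0,6), (3,0), (3,2), (3,4), (3,6)}, so |H| = 8.

8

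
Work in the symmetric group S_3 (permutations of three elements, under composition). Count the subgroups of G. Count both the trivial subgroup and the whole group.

|G| = 6, so by Lagrange every subgroup order divides 6. Divisors: 1, 2, 3, 6.
Subgroups by order — order 1: 1; order 2: 3; order 3: 1; order 6: 1.
Total: 1 + 3 + 1 + 1 = 6.

6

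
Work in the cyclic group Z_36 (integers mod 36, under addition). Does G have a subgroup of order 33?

33 does not divide |G| = 36, so by Lagrange no subgroup of order 33 exists.

No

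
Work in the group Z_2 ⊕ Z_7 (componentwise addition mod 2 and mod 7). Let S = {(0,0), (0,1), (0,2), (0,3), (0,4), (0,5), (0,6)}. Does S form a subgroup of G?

Yes

|S| = 7 divides |G| = 14, consistent with Lagrange.
S contains the identity, every element's inverse is in S, and S is closed under +: it is a subgroup.
In fact S = ⟨(0,1)⟩.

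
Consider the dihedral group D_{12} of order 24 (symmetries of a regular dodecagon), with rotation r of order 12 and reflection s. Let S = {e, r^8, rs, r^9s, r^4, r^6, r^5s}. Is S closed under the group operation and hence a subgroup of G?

|S| = 7 does not divide |G| = 24, so by Lagrange S is not a subgroup.

No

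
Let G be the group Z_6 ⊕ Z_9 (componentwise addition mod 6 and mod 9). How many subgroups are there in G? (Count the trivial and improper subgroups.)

20

|G| = 54, so by Lagrange every subgroup order divides 54. Divisors: 1, 2, 3, 6, 9, 18, 27, 54.
Subgroups by order — order 1: 1; order 2: 1; order 3: 4; order 6: 4; order 9: 4; order 18: 4; order 27: 1; order 54: 1.
Total: 1 + 1 + 4 + 4 + 4 + 4 + 1 + 1 = 20.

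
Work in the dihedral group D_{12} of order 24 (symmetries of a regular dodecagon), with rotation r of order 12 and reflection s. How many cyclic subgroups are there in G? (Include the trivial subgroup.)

18

Each element a generates a cyclic subgroup ⟨a⟩; distinct elements may generate the same one (a cyclic group of order d has φ(d) generators).
Cyclic subgroups by order — order 1: 1; order 2: 13; order 3: 1; order 4: 1; order 6: 1; order 12: 1.
Total: 18.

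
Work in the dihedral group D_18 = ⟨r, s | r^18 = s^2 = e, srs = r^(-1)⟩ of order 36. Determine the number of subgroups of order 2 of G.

|G| = 36 and 2 | 36, so subgroups of order 2 are possible by Lagrange.
The subgroups of order 2 are: {e, r^10s}; {e, r^11s}; {e, r^12s}; {e, r^13s}; … (19 in all).
So G has 19 subgroups of order 2.

19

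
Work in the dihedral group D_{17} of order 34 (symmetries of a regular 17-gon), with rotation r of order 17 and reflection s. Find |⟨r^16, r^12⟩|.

17

|⟨r^16⟩| = 17 and |⟨r^12⟩| = 17, so |H| is a multiple of lcm(17, 17) = 17 and divides |G| = 34.
Closing under the operation: H = {e, r, r^2, r^3, r^4, r^5, r^6, r^7, r^8, r^9, r^10, r^11, r^12, r^13, r^14, r^15, r^16}, so |H| = 17.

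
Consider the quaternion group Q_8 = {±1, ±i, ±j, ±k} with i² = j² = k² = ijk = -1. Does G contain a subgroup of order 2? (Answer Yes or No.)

2 | 8. A subgroup of order 2 is {1, -1}.

Yes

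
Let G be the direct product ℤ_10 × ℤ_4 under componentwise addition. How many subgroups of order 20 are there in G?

3

|G| = 40 and 20 | 40, so subgroups of order 20 are possible by Lagrange.
The subgroups of order 20 are: {(0,0), (0,1), (0,2), (0,3), (2,0), (2,1), (2,2), (2,3), (4,0), (4,1), (4,2), (4,3), (6,0), (6,1), (6,2), (6,3), (8,0), (8,1), (8,2), (8,3)}; {(0,0), (0,2), (1,0), (1,2), (2,0), (2,2), (3,0), (3,2), (4,0), (4,2), (5,0), (5,2), (6,0), (6,2), (7,0), (7,2), (8,0), (8,2), (9,0), (9,2)}; {(0,0), (0,2), (1,1), (1,3), (2,0), (2,2), (3,1), (3,3), (4,0), (4,2), (5,1), (5,3), (6,0), (6,2), (7,1), (7,3), (8,0), (8,2), (9,1), (9,3)}.
So G has 3 subgroups of order 20.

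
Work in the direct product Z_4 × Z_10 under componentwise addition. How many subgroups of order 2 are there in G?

|G| = 40 and 2 | 40, so subgroups of order 2 are possible by Lagrange.
The subgroups of order 2 are: {(0,0), (0,5)}; {(0,0), (2,0)}; {(0,0), (2,5)}.
So G has 3 subgroups of order 2.

3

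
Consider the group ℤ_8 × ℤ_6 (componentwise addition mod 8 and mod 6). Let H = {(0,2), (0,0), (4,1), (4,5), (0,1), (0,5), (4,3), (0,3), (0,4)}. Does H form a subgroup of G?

|H| = 9 does not divide |G| = 48, so by Lagrange H is not a subgroup.

No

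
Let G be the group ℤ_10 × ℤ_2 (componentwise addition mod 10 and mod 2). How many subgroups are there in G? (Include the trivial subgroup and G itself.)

|G| = 20, so by Lagrange every subgroup order divides 20. Divisors: 1, 2, 4, 5, 10, 20.
Subgroups by order — order 1: 1; order 2: 3; order 4: 1; order 5: 1; order 10: 3; order 20: 1.
Total: 1 + 3 + 1 + 1 + 3 + 1 = 10.

10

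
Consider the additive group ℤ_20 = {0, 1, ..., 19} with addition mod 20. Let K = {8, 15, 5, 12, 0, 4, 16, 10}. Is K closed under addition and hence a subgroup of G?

No

|K| = 8 does not divide |G| = 20, so by Lagrange K is not a subgroup.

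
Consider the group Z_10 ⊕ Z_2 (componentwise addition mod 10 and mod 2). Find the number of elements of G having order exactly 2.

3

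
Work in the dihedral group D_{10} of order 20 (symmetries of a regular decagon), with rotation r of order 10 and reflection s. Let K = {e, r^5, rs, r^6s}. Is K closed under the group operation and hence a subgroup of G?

Yes

|K| = 4 divides |G| = 20, consistent with Lagrange.
K contains the identity, every element's inverse is in K, and K is closed under ·: it is a subgroup.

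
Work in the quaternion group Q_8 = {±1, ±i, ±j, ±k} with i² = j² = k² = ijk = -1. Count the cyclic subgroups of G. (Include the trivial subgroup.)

5

Each element a generates a cyclic subgroup ⟨a⟩; distinct elements may generate the same one (a cyclic group of order d has φ(d) generators).
Cyclic subgroups by order — order 1: 1; order 2: 1; order 4: 3.
Total: 5.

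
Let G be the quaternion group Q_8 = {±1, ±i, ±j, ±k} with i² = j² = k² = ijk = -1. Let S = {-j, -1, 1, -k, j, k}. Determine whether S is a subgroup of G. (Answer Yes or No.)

No

|S| = 6 does not divide |G| = 8, so by Lagrange S is not a subgroup.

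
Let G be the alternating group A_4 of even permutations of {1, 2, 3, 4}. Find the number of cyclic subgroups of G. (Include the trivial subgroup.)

Each element a generates a cyclic subgroup ⟨a⟩; distinct elements may generate the same one (a cyclic group of order d has φ(d) generators).
Cyclic subgroups by order — order 1: 1; order 2: 3; order 3: 4.
Total: 8.

8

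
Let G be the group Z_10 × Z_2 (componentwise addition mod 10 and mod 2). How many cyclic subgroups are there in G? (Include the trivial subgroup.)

8

A cyclic subgroup of order d is generated by each of its φ(d) elements of order d, so the cyclic subgroups of order d number (#elements of order d)/φ(d).
Cyclic subgroups by order — order 1: 1; order 2: 3; order 5: 1; order 10: 3.
Total: 8.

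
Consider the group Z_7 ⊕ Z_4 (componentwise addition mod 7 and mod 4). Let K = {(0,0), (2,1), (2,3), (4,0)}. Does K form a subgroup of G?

No

(2,3) ∈ K but its inverse (5,1) ∉ K, so K is not a subgroup.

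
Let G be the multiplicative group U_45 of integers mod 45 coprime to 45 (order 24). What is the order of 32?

12

Compute successive powers of 32 mod 45: 32, 34, 8, 31, 2, 19, 23, 16, …; 32^12 ≡ 1 (mod 45).
So |⟨32⟩| = 12.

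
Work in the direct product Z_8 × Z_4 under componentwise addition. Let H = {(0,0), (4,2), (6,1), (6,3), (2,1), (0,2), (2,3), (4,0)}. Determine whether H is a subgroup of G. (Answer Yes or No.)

|H| = 8 divides |G| = 32, consistent with Lagrange.
H contains the identity, every element's inverse is in H, and H is closed under +: it is a subgroup.

Yes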